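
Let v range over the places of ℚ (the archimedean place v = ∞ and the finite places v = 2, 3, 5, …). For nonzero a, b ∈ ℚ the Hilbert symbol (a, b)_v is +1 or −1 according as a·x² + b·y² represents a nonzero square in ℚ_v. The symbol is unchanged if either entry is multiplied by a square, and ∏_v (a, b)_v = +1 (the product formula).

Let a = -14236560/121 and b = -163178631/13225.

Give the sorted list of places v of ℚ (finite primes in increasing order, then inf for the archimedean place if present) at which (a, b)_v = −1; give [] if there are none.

[7, 13, 17, inf]

Mod squares: a ≡ -65, b ≡ -24871. Check v ∈ {∞, 2, 3, 5, 7, 11, 13, 17, 19, 23}.
v=∞: -65 < 0 and -24871 < 0  ⇒  (a,b)_∞ = -1.
v=2: v_2(a)=4, v_2(b)=0; units ≡ 7, 1 (mod 8); ε·ε+αω+βω = 1·0+4·0+0·0 ≡ 0  ⇒  (a,b)_2 = +1.
v=23: a=23^0·(≡12), b=23^-2·(≡22) mod 23; (12|23)=+1, (22|23)=-1; (−1)^{0·-2·11}·(+1)^-2·(-1)^0 = +1.
v=11: a=11^-2·(≡3), b=11^1·(≡1) mod 11; (3|11)=+1, (1|11)=+1; (−1)^{-2·1·5}·(+1)^1·(+1)^-2 = +1.
v=3: a=3^4·(≡1), b=3^8·(≡2) mod 3; (1|3)=+1, (2|3)=-1; (−1)^{4·8·1}·(+1)^8·(-1)^4 = +1.
v=7: a=7^0·(≡6), b=7^1·(≡3) mod 7; (6|7)=-1, (3|7)=-1; (−1)^{0·1·3}·(-1)^1·(-1)^0 = -1.
v=19: a=19^0·(≡1), b=19^1·(≡12) mod 19; (1|19)=+1, (12|19)=-1; (−1)^{0·1·9}·(+1)^1·(-1)^0 = +1.
v=13: a=13^3·(≡5), b=13^0·(≡2) mod 13; (5|13)=-1, (2|13)=-1; (−1)^{3·0·6}·(-1)^0·(-1)^3 = -1.
v=17: a=17^0·(≡11), b=17^1·(≡16) mod 17; (11|17)=-1, (16|17)=+1; (−1)^{0·1·8}·(-1)^1·(+1)^0 = -1.
v=5: a=5^1·(≡3), b=5^-2·(≡1) mod 5; (3|5)=-1, (1|5)=+1; (−1)^{1·-2·2}·(-1)^-2·(+1)^1 = +1.
(-65, -24871 / ℚ) ramifies at {7, 13, 17, ∞}: a division algebra.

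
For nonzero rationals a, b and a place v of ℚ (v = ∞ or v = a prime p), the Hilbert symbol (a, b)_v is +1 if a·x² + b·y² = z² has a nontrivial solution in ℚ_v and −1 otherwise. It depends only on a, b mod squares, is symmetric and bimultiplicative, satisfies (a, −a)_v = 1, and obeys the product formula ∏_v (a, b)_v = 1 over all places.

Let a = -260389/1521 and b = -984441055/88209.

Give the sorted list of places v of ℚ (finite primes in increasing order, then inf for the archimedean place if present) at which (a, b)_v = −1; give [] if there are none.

[17, 23, 37, inf]

Mod squares: a ≡ -901, b ≡ -4255. Check v ∈ {∞, 2, 3, 5, 11, 13, 17, 23, 37, 53}.
v=11: a=11^0·(≡1), b=11^-2·(≡6) mod 11; (1|11)=+1, (6|11)=-1; (−1)^{0·-2·5}·(+1)^-2·(-1)^0 = +1.
v=17: a=17^3·(≡4), b=17^0·(≡10) mod 17; (4|17)=+1, (10|17)=-1; (−1)^{3·0·8}·(+1)^0·(-1)^3 = -1.
v=23: a=23^0·(≡21), b=23^1·(≡22) mod 23; (21|23)=-1, (22|23)=-1; (−1)^{0·1·11}·(-1)^1·(-1)^0 = -1.
v=5: a=5^0·(≡1), b=5^1·(≡1) mod 5; (1|5)=+1, (1|5)=+1; (−1)^{0·1·2}·(+1)^1·(+1)^0 = +1.
v=∞: -901 < 0 and -4255 < 0  ⇒  (a,b)_∞ = -1.
v=2: v_2(a)=0, v_2(b)=0; units ≡ 3, 1 (mod 8); ε·ε+αω+βω = 1·0+0·0+0·1 ≡ 0  ⇒  (a,b)_2 = +1.
v=13: a=13^-2·(≡3), b=13^2·(≡9) mod 13; (3|13)=+1, (9|13)=+1; (−1)^{-2·2·6}·(+1)^2·(+1)^-2 = +1.
v=3: a=3^-2·(≡2), b=3^-6·(≡2) mod 3; (2|3)=-1, (2|3)=-1; (−1)^{-2·-6·1}·(-1)^-6·(-1)^-2 = +1.
v=53: a=53^1·(≡52), b=53^0·(≡42) mod 53; (52|53)=+1, (42|53)=+1; (−1)^{1·0·26}·(+1)^0·(+1)^1 = +1.
v=37: a=37^0·(≡32), b=37^3·(≡27) mod 37; (32|37)=-1, (27|37)=+1; (−1)^{0·3·18}·(-1)^3·(+1)^0 = -1.
(-901, -4255 / ℚ) ramifies at {17, 23, 37, ∞}: a division algebra.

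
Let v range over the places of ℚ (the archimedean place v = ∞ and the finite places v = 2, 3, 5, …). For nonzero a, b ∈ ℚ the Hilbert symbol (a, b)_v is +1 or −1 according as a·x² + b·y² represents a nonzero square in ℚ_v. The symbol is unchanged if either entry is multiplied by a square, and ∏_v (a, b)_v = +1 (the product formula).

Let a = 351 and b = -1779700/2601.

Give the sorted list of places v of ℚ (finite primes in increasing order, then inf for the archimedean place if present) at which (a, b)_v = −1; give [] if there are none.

(a, b) ≡ (39, -13) mod (ℚ^×)²; places V = {2, 3, 5, 13, 17, 37, ∞}.
(a,b)_37: α=0, u≡18; β=2, v≡13 (mod 37); (18|37)=-1, (13|37)=-1; sign (−1)^0·-1^2·-1^0 = +1.
(a,b)_13: α=1, u≡1; β=1, v≡3 (mod 13); (1|13)=+1, (3|13)=+1; sign (−1)^0·+1^1·+1^1 = +1.
(a,b)_3: α=3, u≡1; β=-2, v≡2 (mod 3); (1|3)=+1, (2|3)=-1; sign (−1)^0·+1^-2·-1^3 = -1.
(a,b)_17: α=0, u≡11; β=-2, v≡9 (mod 17); (11|17)=-1, (9|17)=+1; sign (−1)^0·-1^-2·+1^0 = +1.
(a,b)_∞: sgn(39)=+, sgn(-13)=−, so +1.
(a,b)_5: α=0, u≡1; β=2, v≡2 (mod 5); (1|5)=+1, (2|5)=-1; sign (−1)^0·+1^2·-1^0 = +1.
(a,b)_2: α=0, β=2; u≡7, v≡3 (mod 8); ε(u)ε(v)=1·1, αω(v)=0·1, βω(u)=2·0; sum ≡ 1  ⇒  -1.
|Ram(39, -13)| = 2, even; anisotropic at {2, 3}.

[2, 3]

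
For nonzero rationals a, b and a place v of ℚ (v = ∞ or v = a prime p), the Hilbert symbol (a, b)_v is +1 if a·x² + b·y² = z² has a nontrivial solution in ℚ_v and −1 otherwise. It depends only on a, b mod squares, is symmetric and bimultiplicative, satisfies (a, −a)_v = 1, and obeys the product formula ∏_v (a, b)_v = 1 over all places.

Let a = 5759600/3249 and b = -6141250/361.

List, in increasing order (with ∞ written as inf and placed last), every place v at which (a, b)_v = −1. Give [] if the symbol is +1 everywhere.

[2, 17]

Mod squares: a ≡ 119, b ≡ -34. Check v ∈ {∞, 2, 3, 5, 7, 11, 17, 19}.
v=17: a=17^1·(≡12), b=17^3·(≡2) mod 17; (12|17)=-1, (2|17)=+1; (−1)^{1·3·8}·(-1)^3·(+1)^1 = -1.
v=3: a=3^-2·(≡2), b=3^0·(≡2) mod 3; (2|3)=-1, (2|3)=-1; (−1)^{-2·0·1}·(-1)^0·(-1)^-2 = +1.
v=∞: 119 > 0 and -34 < 0  ⇒  (a,b)_∞ = +1.
v=7: a=7^1·(≡6), b=7^0·(≡1) mod 7; (6|7)=-1, (1|7)=+1; (−1)^{1·0·3}·(-1)^0·(+1)^1 = +1.
v=11: a=11^2·(≡9), b=11^0·(≡8) mod 11; (9|11)=+1, (8|11)=-1; (−1)^{2·0·5}·(+1)^0·(-1)^2 = +1.
v=19: a=19^-2·(≡6), b=19^-2·(≡6) mod 19; (6|19)=+1, (6|19)=+1; (−1)^{-2·-2·9}·(+1)^-2·(+1)^-2 = +1.
v=5: a=5^2·(≡1), b=5^4·(≡4) mod 5; (1|5)=+1, (4|5)=+1; (−1)^{2·4·2}·(+1)^4·(+1)^2 = +1.
v=2: v_2(a)=4, v_2(b)=1; units ≡ 7, 7 (mod 8); ε·ε+αω+βω = 1·1+4·0+1·0 ≡ 1  ⇒  (a,b)_2 = -1.
(119, -34 / ℚ) ramifies at {2, 17}: a division algebra.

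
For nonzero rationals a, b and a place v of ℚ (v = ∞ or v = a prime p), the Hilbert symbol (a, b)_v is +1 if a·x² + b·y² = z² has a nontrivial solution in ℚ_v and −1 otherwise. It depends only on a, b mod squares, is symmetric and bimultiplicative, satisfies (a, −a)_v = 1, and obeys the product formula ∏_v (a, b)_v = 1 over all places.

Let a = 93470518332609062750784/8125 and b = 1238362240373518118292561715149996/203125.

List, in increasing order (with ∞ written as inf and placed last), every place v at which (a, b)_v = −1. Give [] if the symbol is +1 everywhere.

[13, 23, 31, 43]

(a, b) ≡ (1677, 9951819423) mod (ℚ^×)²; places V = {2, 3, 5, 7, 13, 23, 29, 31, 41, 43, ∞}.
(a,b)_41: α=2, u≡18; β=3, v≡2 (mod 41); (18|41)=+1, (2|41)=+1; sign (−1)^0·+1^3·+1^2 = +1.
(a,b)_23: α=2, u≡20; β=3, v≡16 (mod 23); (20|23)=-1, (16|23)=+1; sign (−1)^0·-1^3·+1^2 = -1.
(a,b)_43: α=1, u≡20; β=1, v≡27 (mod 43); (20|43)=-1, (27|43)=-1; sign (−1)^1·-1^1·-1^1 = -1.
(a,b)_29: α=2, u≡6; β=3, v≡20 (mod 29); (6|29)=+1, (20|29)=+1; sign (−1)^0·+1^3·+1^2 = +1.
(a,b)_3: α=9, u≡1; β=15, v≡2 (mod 3); (1|3)=+1, (2|3)=-1; sign (−1)^1·+1^15·-1^9 = +1.
(a,b)_5: α=-4, u≡3; β=-6, v≡2 (mod 5); (3|5)=-1, (2|5)=-1; sign (−1)^0·-1^-6·-1^-4 = +1.
(a,b)_31: α=2, u≡11; β=3, v≡23 (mod 31); (11|31)=-1, (23|31)=-1; sign (−1)^0·-1^3·-1^2 = -1.
(a,b)_∞: sgn(1677)=+, sgn(9951819423)=+, so +1.
(a,b)_2: α=6, β=2; u≡5, v≡7 (mod 8); ε(u)ε(v)=0·1, αω(v)=6·0, βω(u)=2·1; sum ≡ 0  ⇒  +1.
(a,b)_13: α=-1, u≡3; β=-1, v≡8 (mod 13); (3|13)=+1, (8|13)=-1; sign (−1)^0·+1^-1·-1^-1 = -1.
(a,b)_7: α=4, u≡4; β=7, v≡4 (mod 7); (4|7)=+1, (4|7)=+1; sign (−1)^0·+1^7·+1^4 = +1.
Ram(1677, 9951819423) = {13, 23, 31, 43}; no ℚ_13-point on the conic.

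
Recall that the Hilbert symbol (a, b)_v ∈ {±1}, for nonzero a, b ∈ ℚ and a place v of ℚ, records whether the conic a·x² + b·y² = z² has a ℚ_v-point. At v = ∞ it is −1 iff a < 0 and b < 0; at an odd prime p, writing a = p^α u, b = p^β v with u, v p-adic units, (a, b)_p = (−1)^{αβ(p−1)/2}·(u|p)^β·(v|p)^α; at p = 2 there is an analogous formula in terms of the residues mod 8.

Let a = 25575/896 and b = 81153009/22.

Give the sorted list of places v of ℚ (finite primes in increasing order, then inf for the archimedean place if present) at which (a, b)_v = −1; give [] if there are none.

[2, 3, 19, 31]

Mod squares: a ≡ 14322, b ≡ 272118. Check v ∈ {∞, 2, 3, 5, 7, 11, 19, 31}.
v=∞: 14322 > 0 and 272118 > 0  ⇒  (a,b)_∞ = +1.
v=31: a=31^1·(≡4), b=31^1·(≡2) mod 31; (4|31)=+1, (2|31)=+1; (−1)^{1·1·15}·(+1)^1·(+1)^1 = -1.
v=3: a=3^1·(≡1), b=3^9·(≡1) mod 3; (1|3)=+1, (1|3)=+1; (−1)^{1·9·1}·(+1)^9·(+1)^1 = -1.
v=11: a=11^1·(≡3), b=11^-1·(≡7) mod 11; (3|11)=+1, (7|11)=-1; (−1)^{1·-1·5}·(+1)^-1·(-1)^1 = +1.
v=5: a=5^2·(≡3), b=5^0·(≡2) mod 5; (3|5)=-1, (2|5)=-1; (−1)^{2·0·2}·(-1)^0·(-1)^2 = +1.
v=2: v_2(a)=-7, v_2(b)=-1; units ≡ 1, 3 (mod 8); ε·ε+αω+βω = 0·1+-7·1+-1·0 ≡ 1  ⇒  (a,b)_2 = -1.
v=7: a=7^-1·(≡2), b=7^1·(≡6) mod 7; (2|7)=+1, (6|7)=-1; (−1)^{-1·1·3}·(+1)^1·(-1)^-1 = +1.
v=19: a=19^0·(≡13), b=19^1·(≡10) mod 19; (13|19)=-1, (10|19)=-1; (−1)^{0·1·9}·(-1)^1·(-1)^0 = -1.
Ram(14322, 272118) = {2, 3, 19, 31}; no ℚ_2-point on the conic.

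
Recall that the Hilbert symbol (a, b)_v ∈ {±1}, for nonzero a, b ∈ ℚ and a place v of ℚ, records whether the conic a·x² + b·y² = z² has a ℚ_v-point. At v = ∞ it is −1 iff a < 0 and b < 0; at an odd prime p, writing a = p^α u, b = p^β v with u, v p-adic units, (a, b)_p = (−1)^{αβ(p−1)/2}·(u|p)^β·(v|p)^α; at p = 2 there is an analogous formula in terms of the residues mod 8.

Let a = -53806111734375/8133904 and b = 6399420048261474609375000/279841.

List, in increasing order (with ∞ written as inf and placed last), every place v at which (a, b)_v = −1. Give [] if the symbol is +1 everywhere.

(a, b) ≡ (-231, 390) mod (ℚ^×)²; places V = {2, 3, 5, 7, 11, 13, 23, 31, ∞}.
(a,b)_3: α=7, u≡1; β=5, v≡1 (mod 3); (1|3)=+1, (1|3)=+1; sign (−1)^1·+1^5·+1^7 = -1.
(a,b)_31: α=-2, u≡15; β=0, v≡9 (mod 31); (15|31)=-1, (9|31)=+1; sign (−1)^0·-1^0·+1^-2 = +1.
(a,b)_∞: sgn(-231)=−, sgn(390)=+, so +1.
(a,b)_23: α=-2, u≡17; β=-4, v≡5 (mod 23); (17|23)=-1, (5|23)=-1; sign (−1)^0·-1^-4·-1^-2 = +1.
(a,b)_13: α=2, u≡12; β=5, v≡9 (mod 13); (12|13)=+1, (9|13)=+1; sign (−1)^0·+1^5·+1^2 = +1.
(a,b)_7: α=1, u≡2; β=4, v≡5 (mod 7); (2|7)=+1, (5|7)=-1; sign (−1)^0·+1^4·-1^1 = -1.
(a,b)_11: α=3, u≡3; β=2, v≡9 (mod 11); (3|11)=+1, (9|11)=+1; sign (−1)^0·+1^2·+1^3 = +1.
(a,b)_2: α=-4, β=3; u≡1, v≡3 (mod 8); ε(u)ε(v)=0·1, αω(v)=-4·1, βω(u)=3·0; sum ≡ 0  ⇒  +1.
(a,b)_5: α=6, u≡1; β=15, v≡2 (mod 5); (1|5)=+1, (2|5)=-1; sign (−1)^0·+1^15·-1^6 = +1.
(-231, 390 / ℚ) ramifies at {3, 7}: a division algebra.

[3, 7]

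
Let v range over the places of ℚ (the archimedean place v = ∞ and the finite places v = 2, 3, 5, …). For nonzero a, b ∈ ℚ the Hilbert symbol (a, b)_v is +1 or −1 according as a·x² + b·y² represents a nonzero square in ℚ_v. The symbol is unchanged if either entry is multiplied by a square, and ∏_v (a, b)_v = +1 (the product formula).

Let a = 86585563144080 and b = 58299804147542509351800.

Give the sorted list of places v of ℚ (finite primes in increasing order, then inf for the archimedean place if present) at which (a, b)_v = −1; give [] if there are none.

Mod squares: a ≡ 11305, b ≡ 4862. Check v ∈ {∞, 2, 3, 5, 7, 11, 13, 17, 19}.
v=3: a=3^4·(≡1), b=3^4·(≡2) mod 3; (1|3)=+1, (2|3)=-1; (−1)^{4·4·1}·(+1)^4·(-1)^4 = +1.
v=∞: 11305 > 0 and 4862 > 0  ⇒  (a,b)_∞ = +1.
v=17: a=17^3·(≡1), b=17^5·(≡3) mod 17; (1|17)=+1, (3|17)=-1; (−1)^{3·5·8}·(+1)^5·(-1)^3 = -1.
v=7: a=7^1·(≡6), b=7^4·(≡2) mod 7; (6|7)=-1, (2|7)=+1; (−1)^{1·4·3}·(-1)^4·(+1)^1 = +1.
v=2: v_2(a)=4, v_2(b)=3; units ≡ 1, 7 (mod 8); ε·ε+αω+βω = 0·1+4·0+3·0 ≡ 0  ⇒  (a,b)_2 = +1.
v=13: a=13^2·(≡6), b=13^3·(≡4) mod 13; (6|13)=-1, (4|13)=+1; (−1)^{2·3·6}·(-1)^3·(+1)^2 = -1.
v=5: a=5^1·(≡1), b=5^2·(≡2) mod 5; (1|5)=+1, (2|5)=-1; (−1)^{1·2·2}·(+1)^2·(-1)^1 = -1.
v=11: a=11^2·(≡6), b=11^3·(≡10) mod 11; (6|11)=-1, (10|11)=-1; (−1)^{2·3·5}·(-1)^3·(-1)^2 = -1.
v=19: a=19^1·(≡5), b=19^2·(≡6) mod 19; (5|19)=+1, (6|19)=+1; (−1)^{1·2·9}·(+1)^2·(+1)^1 = +1.
Ram(11305, 4862) = {5, 11, 13, 17}; no ℚ_5-point on the conic.

[5, 11, 13, 17]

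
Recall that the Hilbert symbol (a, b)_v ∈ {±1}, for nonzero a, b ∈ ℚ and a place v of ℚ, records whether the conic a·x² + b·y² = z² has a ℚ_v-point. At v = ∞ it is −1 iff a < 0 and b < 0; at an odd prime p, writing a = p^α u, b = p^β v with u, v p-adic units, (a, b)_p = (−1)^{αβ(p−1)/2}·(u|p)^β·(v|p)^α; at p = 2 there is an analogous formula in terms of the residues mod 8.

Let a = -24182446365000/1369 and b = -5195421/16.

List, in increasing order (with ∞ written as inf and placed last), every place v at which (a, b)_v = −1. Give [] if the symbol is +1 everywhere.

[7, 11, 19, 31, 41, inf]

(a, b) ≡ (-3718946, -1309) mod (ℚ^×)²; places V = {2, 3, 5, 7, 11, 17, 19, 31, 37, 41, ∞}.
(a,b)_31: α=1, u≡14; β=0, v≡17 (mod 31); (14|31)=+1, (17|31)=-1; sign (−1)^0·+1^0·-1^1 = -1.
(a,b)_∞: sgn(-3718946)=−, sgn(-1309)=−, so -1.
(a,b)_37: α=-2, u≡19; β=0, v≡19 (mod 37); (19|37)=-1, (19|37)=-1; sign (−1)^0·-1^0·-1^-2 = +1.
(a,b)_7: α=1, u≡1; β=3, v≡4 (mod 7); (1|7)=+1, (4|7)=+1; sign (−1)^1·+1^3·+1^1 = -1.
(a,b)_41: α=1, u≡26; β=0, v≡19 (mod 41); (26|41)=-1, (19|41)=-1; sign (−1)^0·-1^0·-1^1 = -1.
(a,b)_17: α=2, u≡8; β=1, v≡4 (mod 17); (8|17)=+1, (4|17)=+1; sign (−1)^0·+1^1·+1^2 = +1.
(a,b)_2: α=3, β=-4; u≡7, v≡3 (mod 8); ε(u)ε(v)=1·1, αω(v)=3·1, βω(u)=-4·0; sum ≡ 0  ⇒  +1.
(a,b)_11: α=1, u≡8; β=1, v≡8 (mod 11); (8|11)=-1, (8|11)=-1; sign (−1)^1·-1^1·-1^1 = -1.
(a,b)_5: α=4, u≡4; β=0, v≡4 (mod 5); (4|5)=+1, (4|5)=+1; sign (−1)^0·+1^0·+1^4 = +1.
(a,b)_19: α=1, u≡7; β=0, v≡14 (mod 19); (7|19)=+1, (14|19)=-1; sign (−1)^0·+1^0·-1^1 = -1.
(a,b)_3: α=2, u≡1; β=4, v≡2 (mod 3); (1|3)=+1, (2|3)=-1; sign (−1)^0·+1^4·-1^2 = +1.
Ram(-3718946, -1309) = {7, 11, 19, 31, 41, ∞}; no ℚ_7-point on the conic.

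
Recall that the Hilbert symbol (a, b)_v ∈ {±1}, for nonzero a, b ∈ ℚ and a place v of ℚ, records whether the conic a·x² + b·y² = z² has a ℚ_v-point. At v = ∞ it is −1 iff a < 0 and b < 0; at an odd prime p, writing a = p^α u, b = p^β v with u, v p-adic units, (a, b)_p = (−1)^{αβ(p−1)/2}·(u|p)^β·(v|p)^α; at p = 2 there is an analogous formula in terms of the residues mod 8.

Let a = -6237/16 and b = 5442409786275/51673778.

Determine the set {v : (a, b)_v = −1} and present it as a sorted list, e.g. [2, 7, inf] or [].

(a, b) ≡ (-77, 22) mod (ℚ^×)²; places V = {2, 3, 5, 7, 11, 13, 17, 23, 29, ∞}.
(a,b)_13: α=0, u≡1; β=-2, v≡10 (mod 13); (1|13)=+1, (10|13)=+1; sign (−1)^0·+1^-2·+1^0 = +1.
(a,b)_23: α=0, u≡17; β=-2, v≡17 (mod 23); (17|23)=-1, (17|23)=-1; sign (−1)^0·-1^-2·-1^0 = +1.
(a,b)_11: α=1, u≡1; β=3, v≡2 (mod 11); (1|11)=+1, (2|11)=-1; sign (−1)^1·+1^3·-1^1 = +1.
(a,b)_2: α=-4, β=-1; u≡3, v≡3 (mod 8); ε(u)ε(v)=1·1, αω(v)=-4·1, βω(u)=-1·1; sum ≡ 0  ⇒  +1.
(a,b)_∞: sgn(-77)=−, sgn(22)=+, so +1.
(a,b)_5: α=0, u≡3; β=2, v≡2 (mod 5); (3|5)=-1, (2|5)=-1; sign (−1)^0·-1^2·-1^0 = +1.
(a,b)_17: α=0, u≡15; β=-2, v≡5 (mod 17); (15|17)=+1, (5|17)=-1; sign (−1)^0·+1^-2·-1^0 = +1.
(a,b)_3: α=4, u≡1; β=4, v≡1 (mod 3); (1|3)=+1, (1|3)=+1; sign (−1)^0·+1^4·+1^4 = +1.
(a,b)_29: α=0, u≡18; β=2, v≡7 (mod 29); (18|29)=-1, (7|29)=+1; sign (−1)^0·-1^2·+1^0 = +1.
(a,b)_7: α=1, u≡6; β=4, v≡1 (mod 7); (6|7)=-1, (1|7)=+1; sign (−1)^0·-1^4·+1^1 = +1.
Every local symbol is +1, so the conic -77·x² + 22·y² = z² has ℚ_v-points for all v and hence a ℚ-point; (a, b / ℚ) ≅ M_2(ℚ).

[]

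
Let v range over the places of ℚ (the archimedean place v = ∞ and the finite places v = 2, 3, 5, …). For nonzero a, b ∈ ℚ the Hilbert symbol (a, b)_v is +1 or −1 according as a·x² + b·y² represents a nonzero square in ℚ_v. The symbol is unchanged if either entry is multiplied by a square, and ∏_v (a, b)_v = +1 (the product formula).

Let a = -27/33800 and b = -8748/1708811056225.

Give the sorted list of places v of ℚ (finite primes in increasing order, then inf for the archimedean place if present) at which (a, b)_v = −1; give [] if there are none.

(a, b) ≡ (-6, -3) mod (ℚ^×)²; places V = {2, 3, 5, 7, 13, 17, ∞}.
(a,b)_7: α=0, u≡2; β=-2, v≡2 (mod 7); (2|7)=+1, (2|7)=+1; sign (−1)^0·+1^-2·+1^0 = +1.
(a,b)_13: α=-2, u≡5; β=-6, v≡3 (mod 13); (5|13)=-1, (3|13)=+1; sign (−1)^0·-1^-6·+1^-2 = +1.
(a,b)_17: α=0, u≡6; β=-2, v≡10 (mod 17); (6|17)=-1, (10|17)=-1; sign (−1)^0·-1^-2·-1^0 = +1.
(a,b)_2: α=-3, β=2; u≡5, v≡5 (mod 8); ε(u)ε(v)=0·0, αω(v)=-3·1, βω(u)=2·1; sum ≡ 1  ⇒  -1.
(a,b)_∞: sgn(-6)=−, sgn(-3)=−, so -1.
(a,b)_3: α=3, u≡1; β=7, v≡2 (mod 3); (1|3)=+1, (2|3)=-1; sign (−1)^1·+1^7·-1^3 = +1.
(a,b)_5: α=-2, u≡4; β=-2, v≡3 (mod 5); (4|5)=+1, (3|5)=-1; sign (−1)^0·+1^-2·-1^-2 = +1.
(-6, -3 / ℚ) ramifies at {2, ∞}: a division algebra.

[2, inf]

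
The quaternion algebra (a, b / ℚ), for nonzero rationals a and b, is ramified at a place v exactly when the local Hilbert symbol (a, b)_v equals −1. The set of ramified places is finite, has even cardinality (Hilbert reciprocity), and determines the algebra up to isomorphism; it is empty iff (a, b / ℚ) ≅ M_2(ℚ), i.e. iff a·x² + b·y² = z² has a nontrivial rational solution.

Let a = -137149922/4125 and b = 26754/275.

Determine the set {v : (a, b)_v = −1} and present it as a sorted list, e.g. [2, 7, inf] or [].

[2, 3, 7, 13]

(a, b) ≡ (-330, 6006) mod (ℚ^×)²; places V = {2, 3, 5, 7, 11, 13, ∞}.
(a,b)_∞: sgn(-330)=−, sgn(6006)=+, so +1.
(a,b)_3: α=-1, u≡1; β=1, v≡1 (mod 3); (1|3)=+1, (1|3)=+1; sign (−1)^1·+1^1·+1^-1 = -1.
(a,b)_11: α=-1, u≡3; β=-1, v≡8 (mod 11); (3|11)=+1, (8|11)=-1; sign (−1)^1·+1^-1·-1^-1 = +1.
(a,b)_13: α=4, u≡2; β=1, v≡2 (mod 13); (2|13)=-1, (2|13)=-1; sign (−1)^0·-1^1·-1^4 = -1.
(a,b)_2: α=1, β=1; u≡3, v≡3 (mod 8); ε(u)ε(v)=1·1, αω(v)=1·1, βω(u)=1·1; sum ≡ 1  ⇒  -1.
(a,b)_5: α=-3, u≡1; β=-2, v≡4 (mod 5); (1|5)=+1, (4|5)=+1; sign (−1)^0·+1^-2·+1^-3 = +1.
(a,b)_7: α=4, u≡6; β=3, v≡4 (mod 7); (6|7)=-1, (4|7)=+1; sign (−1)^0·-1^3·+1^4 = -1.
Ram(-330, 6006) = {2, 3, 7, 13}; no ℚ_2-point on the conic.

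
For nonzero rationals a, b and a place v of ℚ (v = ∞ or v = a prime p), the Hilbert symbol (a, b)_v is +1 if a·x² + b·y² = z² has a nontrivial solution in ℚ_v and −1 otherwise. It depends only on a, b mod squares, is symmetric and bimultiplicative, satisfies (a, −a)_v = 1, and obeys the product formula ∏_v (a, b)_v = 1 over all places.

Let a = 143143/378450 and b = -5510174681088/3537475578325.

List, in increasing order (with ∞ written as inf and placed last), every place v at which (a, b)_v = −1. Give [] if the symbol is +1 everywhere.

[2, 3]

(a, b) ≡ (14, -546) mod (ℚ^×)²; places V = {2, 3, 5, 7, 11, 13, 17, 19, 29, ∞}.
(a,b)_19: α=0, u≡2; β=-4, v≡11 (mod 19); (2|19)=-1, (11|19)=+1; sign (−1)^0·-1^-4·+1^0 = +1.
(a,b)_5: α=-2, u≡1; β=-2, v≡4 (mod 5); (1|5)=+1, (4|5)=+1; sign (−1)^0·+1^-2·+1^-2 = +1.
(a,b)_3: α=-2, u≡2; β=3, v≡1 (mod 3); (2|3)=-1, (1|3)=+1; sign (−1)^0·-1^3·+1^-2 = -1.
(a,b)_29: α=-2, u≡27; β=0, v≡23 (mod 29); (27|29)=-1, (23|29)=+1; sign (−1)^0·-1^0·+1^-2 = +1.
(a,b)_7: α=1, u≡1; β=7, v≡5 (mod 7); (1|7)=+1, (5|7)=-1; sign (−1)^1·+1^7·-1^1 = +1.
(a,b)_2: α=-1, β=11; u≡7, v≡7 (mod 8); ε(u)ε(v)=1·1, αω(v)=-1·0, βω(u)=11·0; sum ≡ 1  ⇒  -1.
(a,b)_∞: sgn(14)=+, sgn(-546)=−, so +1.
(a,b)_13: α=2, u≡4; β=-1, v≡4 (mod 13); (4|13)=+1, (4|13)=+1; sign (−1)^0·+1^-1·+1^2 = +1.
(a,b)_11: α=2, u≡1; β=2, v≡4 (mod 11); (1|11)=+1, (4|11)=+1; sign (−1)^0·+1^2·+1^2 = +1.
(a,b)_17: α=0, u≡12; β=-4, v≡8 (mod 17); (12|17)=-1, (8|17)=+1; sign (−1)^0·-1^-4·+1^0 = +1.
|Ram(14, -546)| = 2, even; anisotropic at {2, 3}.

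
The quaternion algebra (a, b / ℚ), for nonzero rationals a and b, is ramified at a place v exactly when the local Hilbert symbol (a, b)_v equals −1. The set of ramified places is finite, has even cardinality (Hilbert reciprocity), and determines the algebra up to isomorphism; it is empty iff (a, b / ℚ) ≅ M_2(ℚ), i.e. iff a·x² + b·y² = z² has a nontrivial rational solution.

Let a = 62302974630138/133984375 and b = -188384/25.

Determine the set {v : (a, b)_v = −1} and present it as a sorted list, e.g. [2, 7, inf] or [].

[2, 29]

(a, b) ≡ (406, -14) mod (ℚ^×)²; places V = {2, 3, 5, 7, 11, 19, 29, ∞}.
(a,b)_29: α=3, u≡12; β=2, v≡27 (mod 29); (12|29)=-1, (27|29)=-1; sign (−1)^0·-1^2·-1^3 = -1.
(a,b)_3: α=4, u≡1; β=0, v≡1 (mod 3); (1|3)=+1, (1|3)=+1; sign (−1)^0·+1^0·+1^4 = +1.
(a,b)_∞: sgn(406)=+, sgn(-14)=−, so +1.
(a,b)_7: α=-3, u≡1; β=1, v≡6 (mod 7); (1|7)=+1, (6|7)=-1; sign (−1)^1·+1^1·-1^-3 = +1.
(a,b)_5: α=-8, u≡1; β=-2, v≡1 (mod 5); (1|5)=+1, (1|5)=+1; sign (−1)^0·+1^-2·+1^-8 = +1.
(a,b)_19: α=4, u≡1; β=0, v≡16 (mod 19); (1|19)=+1, (16|19)=+1; sign (−1)^0·+1^0·+1^4 = +1.
(a,b)_11: α=2, u≡8; β=0, v≡8 (mod 11); (8|11)=-1, (8|11)=-1; sign (−1)^0·-1^0·-1^2 = +1.
(a,b)_2: α=1, β=5; u≡3, v≡1 (mod 8); ε(u)ε(v)=1·0, αω(v)=1·0, βω(u)=5·1; sum ≡ 1  ⇒  -1.
Ram(406, -14) = {2, 29}; no ℚ_2-point on the conic.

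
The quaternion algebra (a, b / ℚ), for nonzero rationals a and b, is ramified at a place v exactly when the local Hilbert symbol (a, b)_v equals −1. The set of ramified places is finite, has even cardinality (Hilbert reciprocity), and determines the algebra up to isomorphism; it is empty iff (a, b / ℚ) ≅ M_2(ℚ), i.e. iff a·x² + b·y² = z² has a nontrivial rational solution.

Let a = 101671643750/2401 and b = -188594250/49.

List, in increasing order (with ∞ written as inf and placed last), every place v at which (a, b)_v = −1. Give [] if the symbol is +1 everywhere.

(a, b) ≡ (230, -8970) mod (ℚ^×)²; places V = {2, 3, 5, 7, 13, 23, 29, ∞}.
(a,b)_7: α=-4, u≡5; β=-2, v≡2 (mod 7); (5|7)=-1, (2|7)=+1; sign (−1)^0·-1^-2·+1^-4 = +1.
(a,b)_3: α=0, u≡2; β=1, v≡1 (mod 3); (2|3)=-1, (1|3)=+1; sign (−1)^0·-1^1·+1^0 = -1.
(a,b)_5: α=5, u≡1; β=3, v≡4 (mod 5); (1|5)=+1, (4|5)=+1; sign (−1)^0·+1^3·+1^5 = +1.
(a,b)_13: α=0, u≡3; β=1, v≡10 (mod 13); (3|13)=+1, (10|13)=+1; sign (−1)^0·+1^1·+1^0 = +1.
(a,b)_2: α=1, β=1; u≡3, v≡3 (mod 8); ε(u)ε(v)=1·1, αω(v)=1·1, βω(u)=1·1; sum ≡ 1  ⇒  -1.
(a,b)_∞: sgn(230)=+, sgn(-8970)=−, so +1.
(a,b)_23: α=1, u≡10; β=1, v≡1 (mod 23); (10|23)=-1, (1|23)=+1; sign (−1)^1·-1^1·+1^1 = +1.
(a,b)_29: α=4, u≡15; β=2, v≡25 (mod 29); (15|29)=-1, (25|29)=+1; sign (−1)^0·-1^2·+1^4 = +1.
|Ram(230, -8970)| = 2, even; anisotropic at {2, 3}.

[2, 3]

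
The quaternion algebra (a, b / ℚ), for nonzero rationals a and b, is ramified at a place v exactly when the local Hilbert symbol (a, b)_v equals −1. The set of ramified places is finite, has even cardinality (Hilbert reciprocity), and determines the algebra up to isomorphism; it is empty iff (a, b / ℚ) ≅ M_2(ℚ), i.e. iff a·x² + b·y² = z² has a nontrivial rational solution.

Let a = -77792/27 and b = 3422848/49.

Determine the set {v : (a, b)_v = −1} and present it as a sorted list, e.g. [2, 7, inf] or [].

Mod squares: a ≡ -14586, b ≡ 442. Check v ∈ {∞, 2, 3, 7, 11, 13, 17}.
v=11: a=11^1·(≡9), b=11^2·(≡8) mod 11; (9|11)=+1, (8|11)=-1; (−1)^{1·2·5}·(+1)^2·(-1)^1 = -1.
v=3: a=3^-3·(≡1), b=3^0·(≡1) mod 3; (1|3)=+1, (1|3)=+1; (−1)^{-3·0·1}·(+1)^0·(+1)^-3 = +1.
v=13: a=13^1·(≡9), b=13^1·(≡2) mod 13; (9|13)=+1, (2|13)=-1; (−1)^{1·1·6}·(+1)^1·(-1)^1 = -1.
v=2: v_2(a)=5, v_2(b)=7; units ≡ 3, 5 (mod 8); ε·ε+αω+βω = 1·0+5·1+7·1 ≡ 0  ⇒  (a,b)_2 = +1.
v=7: a=7^0·(≡1), b=7^-2·(≡2) mod 7; (1|7)=+1, (2|7)=+1; (−1)^{0·-2·3}·(+1)^-2·(+1)^0 = +1.
v=17: a=17^1·(≡15), b=17^1·(≡2) mod 17; (15|17)=+1, (2|17)=+1; (−1)^{1·1·8}·(+1)^1·(+1)^1 = +1.
v=∞: -14586 < 0 and 442 > 0  ⇒  (a,b)_∞ = +1.
(-14586, 442 / ℚ) ramifies at {11, 13}: a division algebra.

[11, 13]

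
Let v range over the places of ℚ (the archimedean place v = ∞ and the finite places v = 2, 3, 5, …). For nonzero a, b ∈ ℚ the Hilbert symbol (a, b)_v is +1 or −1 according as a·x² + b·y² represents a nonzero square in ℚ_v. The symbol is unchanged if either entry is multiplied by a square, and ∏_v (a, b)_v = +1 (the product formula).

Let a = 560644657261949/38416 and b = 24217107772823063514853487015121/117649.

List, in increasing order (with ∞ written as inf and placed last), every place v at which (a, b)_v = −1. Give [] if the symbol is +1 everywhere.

[3, 13, 23, 37]

Mod squares: a ≡ 9269, b ≡ 43401. Check v ∈ {∞, 2, 3, 7, 13, 17, 23, 31, 37}.
v=3: a=3^0·(≡2), b=3^5·(≡1) mod 3; (2|3)=-1, (1|3)=+1; (−1)^{0·5·1}·(-1)^5·(+1)^0 = -1.
v=7: a=7^-4·(≡4), b=7^-6·(≡2) mod 7; (4|7)=+1, (2|7)=+1; (−1)^{-4·-6·3}·(+1)^-6·(+1)^-4 = +1.
v=17: a=17^4·(≡16), b=17^3·(≡14) mod 17; (16|17)=+1, (14|17)=-1; (−1)^{4·3·8}·(+1)^3·(-1)^4 = +1.
v=23: a=23^3·(≡8), b=23^9·(≡1) mod 23; (8|23)=+1, (1|23)=+1; (−1)^{3·9·11}·(+1)^9·(+1)^3 = -1.
v=37: a=37^2·(≡14), b=37^5·(≡3) mod 37; (14|37)=-1, (3|37)=+1; (−1)^{2·5·18}·(-1)^5·(+1)^2 = -1.
v=2: v_2(a)=-4, v_2(b)=0; units ≡ 5, 1 (mod 8); ε·ε+αω+βω = 0·0+-4·0+0·1 ≡ 0  ⇒  (a,b)_2 = +1.
v=∞: 9269 > 0 and 43401 > 0  ⇒  (a,b)_∞ = +1.
v=31: a=31^1·(≡14), b=31^2·(≡20) mod 31; (14|31)=+1, (20|31)=+1; (−1)^{1·2·15}·(+1)^2·(+1)^1 = +1.
v=13: a=13^1·(≡2), b=13^2·(≡11) mod 13; (2|13)=-1, (11|13)=-1; (−1)^{1·2·6}·(-1)^2·(-1)^1 = -1.
(9269, 43401 / ℚ) ramifies at {3, 13, 23, 37}: a division algebra.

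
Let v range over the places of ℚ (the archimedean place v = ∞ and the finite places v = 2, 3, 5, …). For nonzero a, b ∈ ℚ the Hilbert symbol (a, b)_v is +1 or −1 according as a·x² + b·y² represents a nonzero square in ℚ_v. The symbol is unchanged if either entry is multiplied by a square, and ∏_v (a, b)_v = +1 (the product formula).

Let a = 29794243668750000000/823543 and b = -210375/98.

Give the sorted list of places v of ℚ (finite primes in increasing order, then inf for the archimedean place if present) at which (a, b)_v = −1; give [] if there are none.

(a, b) ≡ (13090, -1870) mod (ℚ^×)²; places V = {2, 3, 5, 7, 11, 17, ∞}.
(a,b)_7: α=-7, u≡1; β=-2, v≡5 (mod 7); (1|7)=+1, (5|7)=-1; sign (−1)^0·+1^-2·-1^-7 = -1.
(a,b)_∞: sgn(13090)=+, sgn(-1870)=−, so +1.
(a,b)_5: α=11, u≡2; β=3, v≡4 (mod 5); (2|5)=-1, (4|5)=+1; sign (−1)^0·-1^3·+1^11 = -1.
(a,b)_11: α=3, u≡7; β=1, v≡7 (mod 11); (7|11)=-1, (7|11)=-1; sign (−1)^1·-1^1·-1^3 = -1.
(a,b)_17: α=3, u≡11; β=1, v≡4 (mod 17); (11|17)=-1, (4|17)=+1; sign (−1)^0·-1^1·+1^3 = -1.
(a,b)_3: α=6, u≡1; β=2, v≡2 (mod 3); (1|3)=+1, (2|3)=-1; sign (−1)^0·+1^2·-1^6 = +1.
(a,b)_2: α=7, β=-1; u≡1, v≡1 (mod 8); ε(u)ε(v)=0·0, αω(v)=7·0, βω(u)=-1·0; sum ≡ 0  ⇒  +1.
(13090, -1870 / ℚ) ramifies at {5, 7, 11, 17}: a division algebra.

[5, 7, 11, 17]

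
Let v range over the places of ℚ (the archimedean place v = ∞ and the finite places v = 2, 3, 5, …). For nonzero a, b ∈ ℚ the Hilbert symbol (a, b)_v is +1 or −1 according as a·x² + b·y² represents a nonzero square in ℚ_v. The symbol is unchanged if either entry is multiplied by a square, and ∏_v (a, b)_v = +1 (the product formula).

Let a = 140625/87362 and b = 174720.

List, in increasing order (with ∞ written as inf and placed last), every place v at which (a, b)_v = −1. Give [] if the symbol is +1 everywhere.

[2, 3, 5, 13]

(a, b) ≡ (2, 2730) mod (ℚ^×)²; places V = {2, 3, 5, 7, 11, 13, 19, ∞}.
(a,b)_∞: sgn(2)=+, sgn(2730)=+, so +1.
(a,b)_13: α=0, u≡2; β=1, v≡11 (mod 13); (2|13)=-1, (11|13)=-1; sign (−1)^0·-1^1·-1^0 = -1.
(a,b)_19: α=-2, u≡14; β=0, v≡15 (mod 19); (14|19)=-1, (15|19)=-1; sign (−1)^0·-1^0·-1^-2 = +1.
(a,b)_11: α=-2, u≡8; β=0, v≡7 (mod 11); (8|11)=-1, (7|11)=-1; sign (−1)^0·-1^0·-1^-2 = +1.
(a,b)_2: α=-1, β=7; u≡1, v≡5 (mod 8); ε(u)ε(v)=0·0, αω(v)=-1·1, βω(u)=7·0; sum ≡ 1  ⇒  -1.
(a,b)_7: α=0, u≡1; β=1, v≡5 (mod 7); (1|7)=+1, (5|7)=-1; sign (−1)^0·+1^1·-1^0 = +1.
(a,b)_5: α=6, u≡2; β=1, v≡4 (mod 5); (2|5)=-1, (4|5)=+1; sign (−1)^0·-1^1·+1^6 = -1.
(a,b)_3: α=2, u≡2; β=1, v≡1 (mod 3); (2|3)=-1, (1|3)=+1; sign (−1)^0·-1^1·+1^2 = -1.
Ram(2, 2730) = {2, 3, 5, 13}; no ℚ_2-point on the conic.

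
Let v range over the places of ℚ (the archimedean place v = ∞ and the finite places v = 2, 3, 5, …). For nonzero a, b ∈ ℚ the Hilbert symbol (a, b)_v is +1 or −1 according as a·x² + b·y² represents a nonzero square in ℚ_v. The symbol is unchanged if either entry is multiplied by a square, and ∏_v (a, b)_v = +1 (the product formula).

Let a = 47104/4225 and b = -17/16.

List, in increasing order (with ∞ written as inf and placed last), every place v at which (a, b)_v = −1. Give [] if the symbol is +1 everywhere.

(a, b) ≡ (46, -17) mod (ℚ^×)²; places V = {2, 5, 13, 17, 23, ∞}.
(a,b)_2: α=11, β=-4; u≡7, v≡7 (mod 8); ε(u)ε(v)=1·1, αω(v)=11·0, βω(u)=-4·0; sum ≡ 1  ⇒  -1.
(a,b)_∞: sgn(46)=+, sgn(-17)=−, so +1.
(a,b)_17: α=0, u≡11; β=1, v≡1 (mod 17); (11|17)=-1, (1|17)=+1; sign (−1)^0·-1^1·+1^0 = -1.
(a,b)_13: α=-2, u≡8; β=0, v≡3 (mod 13); (8|13)=-1, (3|13)=+1; sign (−1)^0·-1^0·+1^-2 = +1.
(a,b)_23: α=1, u≡13; β=0, v≡9 (mod 23); (13|23)=+1, (9|23)=+1; sign (−1)^0·+1^0·+1^1 = +1.
(a,b)_5: α=-2, u≡1; β=0, v≡3 (mod 5); (1|5)=+1, (3|5)=-1; sign (−1)^0·+1^0·-1^-2 = +1.
(46, -17 / ℚ) ramifies at {2, 17}: a division algebra.

[2, 17]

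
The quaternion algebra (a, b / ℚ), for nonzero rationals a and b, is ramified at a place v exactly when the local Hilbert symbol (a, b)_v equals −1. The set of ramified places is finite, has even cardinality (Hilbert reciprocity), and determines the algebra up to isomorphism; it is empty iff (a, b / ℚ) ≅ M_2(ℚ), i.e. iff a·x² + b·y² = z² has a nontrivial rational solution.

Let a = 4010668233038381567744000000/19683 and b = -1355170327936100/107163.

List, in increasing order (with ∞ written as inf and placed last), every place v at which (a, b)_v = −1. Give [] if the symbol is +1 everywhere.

[13, 19]

(a, b) ≡ (357, -17043) mod (ℚ^×)²; places V = {2, 3, 5, 7, 13, 17, 19, 23, ∞}.
(a,b)_3: α=-9, u≡2; β=-7, v≡1 (mod 3); (2|3)=-1, (1|3)=+1; sign (−1)^1·-1^-7·+1^-9 = +1.
(a,b)_2: α=14, β=2; u≡5, v≡5 (mod 8); ε(u)ε(v)=0·0, αω(v)=14·1, βω(u)=2·1; sum ≡ 0  ⇒  +1.
(a,b)_13: α=4, u≡8; β=5, v≡7 (mod 13); (8|13)=-1, (7|13)=-1; sign (−1)^0·-1^5·-1^4 = -1.
(a,b)_23: α=2, u≡1; β=1, v≡2 (mod 23); (1|23)=+1, (2|23)=+1; sign (−1)^0·+1^1·+1^2 = +1.
(a,b)_17: α=7, u≡2; β=4, v≡9 (mod 17); (2|17)=+1, (9|17)=+1; sign (−1)^0·+1^4·+1^7 = +1.
(a,b)_∞: sgn(357)=+, sgn(-17043)=−, so +1.
(a,b)_7: α=1, u≡4; β=-2, v≡1 (mod 7); (4|7)=+1, (1|7)=+1; sign (−1)^0·+1^-2·+1^1 = +1.
(a,b)_19: α=2, u≡8; β=1, v≡14 (mod 19); (8|19)=-1, (14|19)=-1; sign (−1)^0·-1^1·-1^2 = -1.
(a,b)_5: α=6, u≡2; β=2, v≡2 (mod 5); (2|5)=-1, (2|5)=-1; sign (−1)^0·-1^2·-1^6 = +1.
(357, -17043 / ℚ) ramifies at {13, 19}: a division algebra.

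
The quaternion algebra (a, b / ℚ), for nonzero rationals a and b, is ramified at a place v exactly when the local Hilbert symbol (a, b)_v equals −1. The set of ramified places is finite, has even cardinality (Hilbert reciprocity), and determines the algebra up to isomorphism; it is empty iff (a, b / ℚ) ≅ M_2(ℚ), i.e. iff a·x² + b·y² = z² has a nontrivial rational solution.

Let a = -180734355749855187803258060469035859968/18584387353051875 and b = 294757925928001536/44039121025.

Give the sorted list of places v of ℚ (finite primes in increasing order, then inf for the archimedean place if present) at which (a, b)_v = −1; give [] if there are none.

(a, b) ≡ (-56166, 17094) mod (ℚ^×)²; places V = {2, 3, 5, 7, 11, 13, 17, 19, 23, 31, 37, 47, ∞}.
(a,b)_19: α=-6, u≡6; β=-2, v≡18 (mod 19); (6|19)=+1, (18|19)=-1; sign (−1)^0·+1^-2·-1^-6 = +1.
(a,b)_2: α=27, β=13; u≡5, v≡3 (mod 8); ε(u)ε(v)=0·1, αω(v)=27·1, βω(u)=13·1; sum ≡ 0  ⇒  +1.
(a,b)_23: α=5, u≡7; β=2, v≡20 (mod 23); (7|23)=-1, (20|23)=-1; sign (−1)^0·-1^2·-1^5 = -1.
(a,b)_7: α=6, u≡1; β=3, v≡5 (mod 7); (1|7)=+1, (5|7)=-1; sign (−1)^0·+1^3·-1^6 = +1.
(a,b)_3: α=-7, u≡1; β=1, v≡1 (mod 3); (1|3)=+1, (1|3)=+1; sign (−1)^1·+1^1·+1^-7 = -1.
(a,b)_31: α=4, u≡29; β=2, v≡21 (mod 31); (29|31)=-1, (21|31)=-1; sign (−1)^0·-1^2·-1^4 = +1.
(a,b)_∞: sgn(-56166)=−, sgn(17094)=+, so +1.
(a,b)_17: α=-2, u≡4; β=0, v≡9 (mod 17); (4|17)=+1, (9|17)=+1; sign (−1)^0·+1^0·+1^-2 = +1.
(a,b)_13: α=4, u≡5; β=2, v≡4 (mod 13); (5|13)=-1, (4|13)=+1; sign (−1)^0·-1^2·+1^4 = +1.
(a,b)_47: α=0, u≡46; β=-4, v≡46 (mod 47); (46|47)=-1, (46|47)=-1; sign (−1)^0·-1^-4·-1^0 = +1.
(a,b)_5: α=-4, u≡4; β=-2, v≡1 (mod 5); (4|5)=+1, (1|5)=+1; sign (−1)^0·+1^-2·+1^-4 = +1.
(a,b)_11: α=3, u≡1; β=1, v≡4 (mod 11); (1|11)=+1, (4|11)=+1; sign (−1)^1·+1^1·+1^3 = -1.
(a,b)_37: α=3, u≡33; β=1, v≡5 (mod 37); (33|37)=+1, (5|37)=-1; sign (−1)^0·+1^1·-1^3 = -1.
(-56166, 17094 / ℚ) ramifies at {3, 11, 23, 37}: a division algebra.

[3, 11, 23, 37]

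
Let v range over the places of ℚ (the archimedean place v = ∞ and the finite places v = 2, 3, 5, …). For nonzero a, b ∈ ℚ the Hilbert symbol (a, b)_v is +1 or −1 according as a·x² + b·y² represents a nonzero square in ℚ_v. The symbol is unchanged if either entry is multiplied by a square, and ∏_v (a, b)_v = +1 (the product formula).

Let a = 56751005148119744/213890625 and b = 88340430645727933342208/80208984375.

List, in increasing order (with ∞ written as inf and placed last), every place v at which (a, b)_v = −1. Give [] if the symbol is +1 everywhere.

[3, 11]

(a, b) ≡ (11, 30) mod (ℚ^×)²; places V = {2, 3, 5, 7, 11, 13, 17, 19, ∞}.
(a,b)_2: α=6, β=9; u≡3, v≡7 (mod 8); ε(u)ε(v)=1·1, αω(v)=6·0, βω(u)=9·1; sum ≡ 0  ⇒  +1.
(a,b)_3: α=-4, u≡2; β=-5, v≡1 (mod 3); (2|3)=-1, (1|3)=+1; sign (−1)^0·-1^-5·+1^-4 = -1.
(a,b)_∞: sgn(11)=+, sgn(30)=+, so +1.
(a,b)_7: α=2, u≡4; β=4, v≡2 (mod 7); (4|7)=+1, (2|7)=+1; sign (−1)^0·+1^4·+1^2 = +1.
(a,b)_19: α=6, u≡7; β=8, v≡9 (mod 19); (7|19)=+1, (9|19)=+1; sign (−1)^0·+1^8·+1^6 = +1.
(a,b)_13: α=-2, u≡2; β=-2, v≡1 (mod 13); (2|13)=-1, (1|13)=+1; sign (−1)^0·-1^-2·+1^-2 = +1.
(a,b)_5: α=-6, u≡1; β=-9, v≡4 (mod 5); (1|5)=+1, (4|5)=+1; sign (−1)^0·+1^-9·+1^-6 = +1.
(a,b)_11: α=3, u≡3; β=4, v≡2 (mod 11); (3|11)=+1, (2|11)=-1; sign (−1)^0·+1^4·-1^3 = -1.
(a,b)_17: α=2, u≡14; β=2, v≡4 (mod 17); (14|17)=-1, (4|17)=+1; sign (−1)^0·-1^2·+1^2 = +1.
(11, 30 / ℚ) ramifies at {3, 11}: a division algebra.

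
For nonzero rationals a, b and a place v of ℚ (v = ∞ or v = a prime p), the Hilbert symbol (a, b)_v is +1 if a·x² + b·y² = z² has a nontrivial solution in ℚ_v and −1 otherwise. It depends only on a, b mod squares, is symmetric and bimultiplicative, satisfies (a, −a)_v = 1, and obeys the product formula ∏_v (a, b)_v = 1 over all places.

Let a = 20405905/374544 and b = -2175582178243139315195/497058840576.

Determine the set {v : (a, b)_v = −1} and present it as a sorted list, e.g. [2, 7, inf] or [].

(a, b) ≡ (120745, -267995) mod (ℚ^×)²; places V = {2, 3, 5, 7, 13, 17, 19, 31, 41, ∞}.
(a,b)_3: α=-4, u≡1; β=-8, v≡1 (mod 3); (1|3)=+1, (1|3)=+1; sign (−1)^0·+1^-8·+1^-4 = +1.
(a,b)_31: α=1, u≡16; β=3, v≡16 (mod 31); (16|31)=+1, (16|31)=+1; sign (−1)^1·+1^3·+1^1 = -1.
(a,b)_2: α=-4, β=-18; u≡1, v≡5 (mod 8); ε(u)ε(v)=0·0, αω(v)=-4·1, βω(u)=-18·0; sum ≡ 0  ⇒  +1.
(a,b)_19: α=1, u≡6; β=3, v≡3 (mod 19); (6|19)=+1, (3|19)=-1; sign (−1)^1·+1^3·-1^1 = +1.
(a,b)_7: α=0, u≡1; β=3, v≡3 (mod 7); (1|7)=+1, (3|7)=-1; sign (−1)^0·+1^3·-1^0 = +1.
(a,b)_41: α=1, u≡28; β=4, v≡22 (mod 41); (28|41)=-1, (22|41)=-1; sign (−1)^0·-1^4·-1^1 = -1.
(a,b)_∞: sgn(120745)=+, sgn(-267995)=−, so +1.
(a,b)_17: α=-2, u≡10; β=-2, v≡11 (mod 17); (10|17)=-1, (11|17)=-1; sign (−1)^0·-1^-2·-1^-2 = +1.
(a,b)_13: α=2, u≡1; β=3, v≡3 (mod 13); (1|13)=+1, (3|13)=+1; sign (−1)^0·+1^3·+1^2 = +1.
(a,b)_5: α=1, u≡4; β=1, v≡1 (mod 5); (4|5)=+1, (1|5)=+1; sign (−1)^0·+1^1·+1^1 = +1.
|Ram(120745, -267995)| = 2, even; anisotropic at {31, 41}.

[31, 41]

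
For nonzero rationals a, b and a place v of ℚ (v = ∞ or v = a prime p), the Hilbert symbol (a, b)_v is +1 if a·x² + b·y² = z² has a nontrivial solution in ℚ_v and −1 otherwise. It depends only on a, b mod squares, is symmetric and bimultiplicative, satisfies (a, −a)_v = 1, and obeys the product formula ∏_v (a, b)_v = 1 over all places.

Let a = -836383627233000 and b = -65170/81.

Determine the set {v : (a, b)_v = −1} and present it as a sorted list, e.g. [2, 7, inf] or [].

[3, 7, 19, inf]

(a, b) ≡ (-330, -1330) mod (ℚ^×)²; places V = {2, 3, 5, 7, 11, 19, ∞}.
(a,b)_5: α=3, u≡1; β=1, v≡1 (mod 5); (1|5)=+1, (1|5)=+1; sign (−1)^0·+1^1·+1^3 = +1.
(a,b)_19: α=4, u≡10; β=1, v≡17 (mod 19); (10|19)=-1, (17|19)=+1; sign (−1)^0·-1^1·+1^4 = -1.
(a,b)_11: α=1, u≡1; β=0, v≡4 (mod 11); (1|11)=+1, (4|11)=+1; sign (−1)^0·+1^0·+1^1 = +1.
(a,b)_2: α=3, β=1; u≡3, v≡7 (mod 8); ε(u)ε(v)=1·1, αω(v)=3·0, βω(u)=1·1; sum ≡ 0  ⇒  +1.
(a,b)_7: α=4, u≡5; β=3, v≡5 (mod 7); (5|7)=-1, (5|7)=-1; sign (−1)^0·-1^3·-1^4 = -1.
(a,b)_∞: sgn(-330)=−, sgn(-1330)=−, so -1.
(a,b)_3: α=5, u≡1; β=-4, v≡2 (mod 3); (1|3)=+1, (2|3)=-1; sign (−1)^0·+1^-4·-1^5 = -1.
|Ram(-330, -1330)| = 4, even; anisotropic at {3, 7, 19, ∞}.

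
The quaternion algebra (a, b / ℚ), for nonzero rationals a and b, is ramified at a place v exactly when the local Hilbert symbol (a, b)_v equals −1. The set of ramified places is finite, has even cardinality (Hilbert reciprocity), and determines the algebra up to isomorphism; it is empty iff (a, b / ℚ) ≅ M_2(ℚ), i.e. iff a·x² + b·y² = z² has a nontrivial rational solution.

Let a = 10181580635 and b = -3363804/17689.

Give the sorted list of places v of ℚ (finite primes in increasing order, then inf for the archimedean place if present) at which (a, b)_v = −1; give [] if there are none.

[19, 31, 37, 41, 43, 53]

Mod squares: a ≡ 10181580635, b ≡ -93439. Check v ∈ {∞, 2, 3, 5, 7, 19, 31, 37, 41, 43, 53}.
v=53: a=53^1·(≡11), b=53^1·(≡51) mod 53; (11|53)=+1, (51|53)=-1; (−1)^{1·1·26}·(+1)^1·(-1)^1 = -1.
v=43: a=43^1·(≡26), b=43^1·(≡2) mod 43; (26|43)=-1, (2|43)=-1; (−1)^{1·1·21}·(-1)^1·(-1)^1 = -1.
v=41: a=41^1·(≡16), b=41^1·(≡34) mod 41; (16|41)=+1, (34|41)=-1; (−1)^{1·1·20}·(+1)^1·(-1)^1 = -1.
v=3: a=3^0·(≡2), b=3^2·(≡2) mod 3; (2|3)=-1, (2|3)=-1; (−1)^{0·2·1}·(-1)^2·(-1)^0 = +1.
v=37: a=37^1·(≡12), b=37^0·(≡17) mod 37; (12|37)=+1, (17|37)=-1; (−1)^{1·0·18}·(+1)^0·(-1)^1 = -1.
v=19: a=19^1·(≡9), b=19^-2·(≡15) mod 19; (9|19)=+1, (15|19)=-1; (−1)^{1·-2·9}·(+1)^-2·(-1)^1 = -1.
v=31: a=31^1·(≡29), b=31^0·(≡15) mod 31; (29|31)=-1, (15|31)=-1; (−1)^{1·0·15}·(-1)^0·(-1)^1 = -1.
v=7: a=7^0·(≡2), b=7^-2·(≡1) mod 7; (2|7)=+1, (1|7)=+1; (−1)^{0·-2·3}·(+1)^-2·(+1)^0 = +1.
v=∞: 10181580635 > 0 and -93439 < 0  ⇒  (a,b)_∞ = +1.
v=2: v_2(a)=0, v_2(b)=2; units ≡ 3, 1 (mod 8); ε·ε+αω+βω = 1·0+0·0+2·1 ≡ 0  ⇒  (a,b)_2 = +1.
v=5: a=5^1·(≡2), b=5^0·(≡4) mod 5; (2|5)=-1, (4|5)=+1; (−1)^{1·0·2}·(-1)^0·(+1)^1 = +1.
Ram(10181580635, -93439) = {19, 31, 37, 41, 43, 53}; no ℚ_19-point on the conic.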